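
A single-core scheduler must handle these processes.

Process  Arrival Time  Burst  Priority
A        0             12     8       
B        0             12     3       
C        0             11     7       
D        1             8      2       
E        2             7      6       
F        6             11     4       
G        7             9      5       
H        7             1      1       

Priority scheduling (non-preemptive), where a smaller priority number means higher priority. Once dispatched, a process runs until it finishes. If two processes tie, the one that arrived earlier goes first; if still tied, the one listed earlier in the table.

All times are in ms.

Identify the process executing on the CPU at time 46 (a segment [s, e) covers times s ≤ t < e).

Schedule: | B 0-12 | H 12-13 | D 13-21 | F 21-32 | G 32-41 | E 41-48 | C 48-59 | A 59-71 |
Completion: A=71  B=12  C=59  D=21  E=48  F=32  G=41  H=13
Turnaround (C−A): A=71  B=12  C=59  D=20  E=46  F=26  G=34  H=6

E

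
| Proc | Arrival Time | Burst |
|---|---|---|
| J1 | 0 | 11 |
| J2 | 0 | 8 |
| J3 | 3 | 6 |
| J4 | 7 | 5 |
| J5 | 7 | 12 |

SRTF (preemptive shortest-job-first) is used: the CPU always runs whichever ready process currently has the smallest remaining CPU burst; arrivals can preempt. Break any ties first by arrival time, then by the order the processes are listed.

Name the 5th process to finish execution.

Schedule: | J2 0-8 | J4 8-13 | J3 13-19 | J1 19-30 | J5 30-42 |
Completion: J1=30  J2=8  J3=19  J4=13  J5=42
Finish order: J2 → J4 → J3 → J1 → J5

J5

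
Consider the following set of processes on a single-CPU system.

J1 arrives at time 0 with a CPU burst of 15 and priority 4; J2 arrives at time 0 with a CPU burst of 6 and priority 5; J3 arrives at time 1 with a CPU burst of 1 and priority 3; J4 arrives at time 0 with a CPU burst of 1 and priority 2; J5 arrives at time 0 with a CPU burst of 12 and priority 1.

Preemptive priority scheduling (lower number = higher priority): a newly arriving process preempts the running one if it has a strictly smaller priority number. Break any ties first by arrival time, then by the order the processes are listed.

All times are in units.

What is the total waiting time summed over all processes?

67

Schedule: | J5 0-12 | J4 12-13 | J3 13-14 | J1 14-29 | J2 29-35 |
Completion: J1=29  J2=35  J3=14  J4=13  J5=12
Turnaround (C−A): J1=29  J2=35  J3=13  J4=13  J5=12
Waiting = turnaround − burst: J1=14, J2=29, J3=12, J4=12, J5=0
Total waiting = 14 + 29 + 12 + 12 + 0 = 67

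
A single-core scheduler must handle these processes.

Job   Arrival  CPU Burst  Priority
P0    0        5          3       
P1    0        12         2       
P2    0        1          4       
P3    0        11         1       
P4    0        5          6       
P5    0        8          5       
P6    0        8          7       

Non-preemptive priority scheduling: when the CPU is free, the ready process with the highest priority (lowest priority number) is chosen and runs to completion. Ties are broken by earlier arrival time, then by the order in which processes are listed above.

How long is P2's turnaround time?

29

Gantt: | P3 0-11 | P1 11-23 | P0 23-28 | P2 28-29 | P5 29-37 | P4 37-42 | P6 42-50 |
Completion: P0=28  P1=23  P2=29  P3=11  P4=42  P5=37  P6=50
Turnaround (C−A): P0=28  P1=23  P2=29  P3=11  P4=42  P5=37  P6=50
Turnaround(P2) = completion − arrival = 29 − 0 = 29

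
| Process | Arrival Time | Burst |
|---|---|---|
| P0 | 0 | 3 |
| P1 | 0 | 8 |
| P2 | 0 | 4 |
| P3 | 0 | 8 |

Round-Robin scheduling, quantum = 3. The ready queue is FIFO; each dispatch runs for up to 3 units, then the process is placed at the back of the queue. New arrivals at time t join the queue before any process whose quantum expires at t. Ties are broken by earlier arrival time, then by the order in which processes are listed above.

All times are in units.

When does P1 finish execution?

21

Gantt: | P0 0-3 | P1 3-6 | P2 6-9 | P3 9-12 | P1 12-15 | P2 15-16 | P3 16-19 | P1 19-21 | P3 21-23 |
Completion: P0=3  P1=21  P2=16  P3=23
Turnaround (C−A): P0=3  P1=21  P2=16  P3=23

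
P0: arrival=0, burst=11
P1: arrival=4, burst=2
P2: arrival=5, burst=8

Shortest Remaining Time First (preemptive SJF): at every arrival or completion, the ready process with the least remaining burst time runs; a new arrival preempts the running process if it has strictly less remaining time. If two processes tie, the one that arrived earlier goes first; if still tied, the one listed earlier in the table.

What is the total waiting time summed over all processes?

10

Schedule: | P0 0-4 | P1 4-6 | P0 6-13 | P2 13-21 |
Completion: P0=13  P1=6  P2=21
Turnaround (C−A): P0=13  P1=2  P2=16
Waiting = turnaround − burst: P0=2, P1=0, P2=8
Total waiting = 2 + 0 + 8 = 10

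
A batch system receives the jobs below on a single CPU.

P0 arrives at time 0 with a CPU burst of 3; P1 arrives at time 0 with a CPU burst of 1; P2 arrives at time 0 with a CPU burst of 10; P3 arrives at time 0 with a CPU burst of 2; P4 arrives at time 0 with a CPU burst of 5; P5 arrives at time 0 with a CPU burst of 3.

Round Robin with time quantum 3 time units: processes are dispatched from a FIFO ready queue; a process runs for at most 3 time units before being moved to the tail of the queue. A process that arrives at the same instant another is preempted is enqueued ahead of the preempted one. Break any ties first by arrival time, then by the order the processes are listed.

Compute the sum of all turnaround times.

75

Timeline: | P0 0-3 | P1 3-4 | P2 4-7 | P3 7-9 | P4 9-12 | P5 12-15 | P2 15-18 | P4 18-20 | P2 20-24 |
Completion: P0=3  P1=4  P2=24  P3=9  P4=20  P5=15
Turnaround (C−A): P0=3  P1=4  P2=24  P3=9  P4=20  P5=15
Turnaround = completion − arrival: P0=3, P1=4, P2=24, P3=9, P4=20, P5=15
Total turnaround = 3 + 4 + 24 + 9 + 20 + 15 = 75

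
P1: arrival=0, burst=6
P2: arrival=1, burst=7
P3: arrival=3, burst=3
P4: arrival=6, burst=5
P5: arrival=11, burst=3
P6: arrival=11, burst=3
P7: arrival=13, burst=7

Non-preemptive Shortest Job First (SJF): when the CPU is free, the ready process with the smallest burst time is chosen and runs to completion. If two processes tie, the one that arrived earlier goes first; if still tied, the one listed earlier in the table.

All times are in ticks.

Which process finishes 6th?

P2

Gantt: | P1 0-6 | P3 6-9 | P4 9-14 | P5 14-17 | P6 17-20 | P2 20-27 | P7 27-34 |
Completion: P1=6  P2=27  P3=9  P4=14  P5=17  P6=20  P7=34
Turnaround (C−A): P1=6  P2=26  P3=6  P4=8  P5=6  P6=9  P7=21
Finish order: P1 → P3 → P4 → P5 → P6 → P2 → P7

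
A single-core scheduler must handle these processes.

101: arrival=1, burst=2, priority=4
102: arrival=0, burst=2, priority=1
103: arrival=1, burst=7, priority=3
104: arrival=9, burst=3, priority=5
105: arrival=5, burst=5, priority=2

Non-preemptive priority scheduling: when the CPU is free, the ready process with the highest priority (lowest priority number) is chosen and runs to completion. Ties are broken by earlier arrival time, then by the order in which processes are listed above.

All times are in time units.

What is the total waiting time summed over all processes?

Timeline: | 102 0-2 | 103 2-9 | 105 9-14 | 101 14-16 | 104 16-19 |
Completion: 101=16  102=2  103=9  104=19  105=14
Turnaround (C−A): 101=15  102=2  103=8  104=10  105=9
Waiting = turnaround − burst: 101=13, 102=0, 103=1, 104=7, 105=4
Total waiting = 13 + 0 + 1 + 7 + 4 = 25

25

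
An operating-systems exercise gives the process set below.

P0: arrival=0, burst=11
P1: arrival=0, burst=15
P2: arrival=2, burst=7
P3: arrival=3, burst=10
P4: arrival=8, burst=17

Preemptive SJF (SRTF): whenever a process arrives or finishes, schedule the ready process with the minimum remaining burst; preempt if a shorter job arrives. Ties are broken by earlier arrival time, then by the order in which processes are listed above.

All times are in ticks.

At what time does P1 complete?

Timeline: | P0 0-2 | P2 2-9 | P0 9-18 | P3 18-28 | P1 28-43 | P4 43-60 |
Completion: P0=18  P1=43  P2=9  P3=28  P4=60

43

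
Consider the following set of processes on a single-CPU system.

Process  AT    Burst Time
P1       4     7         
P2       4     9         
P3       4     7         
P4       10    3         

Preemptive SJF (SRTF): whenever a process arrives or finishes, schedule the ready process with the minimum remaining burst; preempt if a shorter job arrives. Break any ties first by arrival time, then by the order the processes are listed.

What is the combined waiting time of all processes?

Timeline: | idle 0-4 | P1 4-11 | P4 11-14 | P3 14-21 | P2 21-30 |
Completion: P1=11  P2=30  P3=21  P4=14
Turnaround (C−A): P1=7  P2=26  P3=17  P4=4
Waiting = turnaround − burst: P1=0, P2=17, P3=10, P4=1
Total waiting = 0 + 17 + 10 + 1 = 28

28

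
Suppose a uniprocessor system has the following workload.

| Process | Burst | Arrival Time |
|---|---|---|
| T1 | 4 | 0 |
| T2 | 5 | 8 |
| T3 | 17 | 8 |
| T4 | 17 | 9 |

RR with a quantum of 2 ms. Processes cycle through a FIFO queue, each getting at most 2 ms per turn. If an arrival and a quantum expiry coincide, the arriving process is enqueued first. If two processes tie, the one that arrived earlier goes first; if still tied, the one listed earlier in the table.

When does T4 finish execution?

47

Gantt: | T1 0-4 | idle 4-8 | T2 8-10 | T3 10-12 | T4 12-14 | T2 14-16 | T3 16-18 | T4 18-20 | T2 20-21 | T3 21-23 | T4 23-25 | T3 25-27 | T4 27-29 | T3 29-31 | T4 31-33 | T3 33-35 | T4 35-37 | T3 37-39 | T4 39-41 | T3 41-43 | T4 43-45 | T3 45-46 | T4 46-47 |
Completion: T1=4  T2=21  T3=46  T4=47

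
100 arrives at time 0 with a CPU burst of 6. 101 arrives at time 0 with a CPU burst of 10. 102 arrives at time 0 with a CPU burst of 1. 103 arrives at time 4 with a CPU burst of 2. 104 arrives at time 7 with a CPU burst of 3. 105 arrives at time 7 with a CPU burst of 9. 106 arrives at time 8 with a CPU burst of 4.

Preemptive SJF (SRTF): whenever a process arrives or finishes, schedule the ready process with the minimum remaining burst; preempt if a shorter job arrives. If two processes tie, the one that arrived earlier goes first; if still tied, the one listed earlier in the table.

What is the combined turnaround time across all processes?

Gantt: | 102 0-1 | 100 1-4 | 103 4-6 | 100 6-9 | 104 9-12 | 106 12-16 | 105 16-25 | 101 25-35 |
Completion: 100=9  101=35  102=1  103=6  104=12  105=25  106=16
Turnaround = completion − arrival: 100=9, 101=35, 102=1, 103=2, 104=5, 105=18, 106=8
Total turnaround = 9 + 35 + 1 + 2 + 5 + 18 + 8 = 78

78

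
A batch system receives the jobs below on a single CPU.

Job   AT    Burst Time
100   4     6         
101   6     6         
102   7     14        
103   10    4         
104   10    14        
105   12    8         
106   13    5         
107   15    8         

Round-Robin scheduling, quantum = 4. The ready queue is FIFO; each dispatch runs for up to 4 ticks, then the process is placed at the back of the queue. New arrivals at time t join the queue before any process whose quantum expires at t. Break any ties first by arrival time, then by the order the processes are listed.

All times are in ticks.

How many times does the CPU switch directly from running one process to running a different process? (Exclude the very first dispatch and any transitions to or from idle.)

Schedule: | idle 0-4 | 100 4-8 | 101 8-12 | 102 12-16 | 100 16-18 | 103 18-22 | 104 22-26 | 105 26-30 | 101 30-32 | 106 32-36 | 107 36-40 | 102 40-44 | 104 44-48 | 105 48-52 | 106 52-53 | 107 53-57 | 102 57-61 | 104 61-65 | 102 65-67 | 104 67-69 |
Completion: 100=18  101=32  102=67  103=22  104=69  105=52  106=53  107=57
Turnaround (C−A): 100=14  101=26  102=60  103=12  104=59  105=40  106=40  107=42

18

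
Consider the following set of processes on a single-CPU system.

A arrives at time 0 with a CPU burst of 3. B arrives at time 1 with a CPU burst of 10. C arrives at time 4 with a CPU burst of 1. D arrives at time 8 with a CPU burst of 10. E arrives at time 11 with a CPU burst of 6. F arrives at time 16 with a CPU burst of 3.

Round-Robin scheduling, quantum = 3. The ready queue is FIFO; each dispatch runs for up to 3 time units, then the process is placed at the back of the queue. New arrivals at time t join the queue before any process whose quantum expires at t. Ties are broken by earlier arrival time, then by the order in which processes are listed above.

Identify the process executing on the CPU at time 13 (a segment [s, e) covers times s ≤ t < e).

Timeline: | A 0-3 | B 3-6 | C 6-7 | B 7-10 | D 10-13 | B 13-16 | E 16-19 | D 19-22 | F 22-25 | B 25-26 | E 26-29 | D 29-33 |
Completion: A=3  B=26  C=7  D=33  E=29  F=25
Turnaround (C−A): A=3  B=25  C=3  D=25  E=18  F=9

B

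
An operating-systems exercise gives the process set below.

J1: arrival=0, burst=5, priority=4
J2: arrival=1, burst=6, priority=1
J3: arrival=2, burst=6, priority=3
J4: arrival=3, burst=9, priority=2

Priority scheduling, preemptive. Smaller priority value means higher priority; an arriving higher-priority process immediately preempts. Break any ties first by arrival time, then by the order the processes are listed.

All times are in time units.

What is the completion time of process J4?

Timeline: | J1 0-1 | J2 1-7 | J4 7-16 | J3 16-22 | J1 22-26 |
Completion: J1=26  J2=7  J3=22  J4=16

16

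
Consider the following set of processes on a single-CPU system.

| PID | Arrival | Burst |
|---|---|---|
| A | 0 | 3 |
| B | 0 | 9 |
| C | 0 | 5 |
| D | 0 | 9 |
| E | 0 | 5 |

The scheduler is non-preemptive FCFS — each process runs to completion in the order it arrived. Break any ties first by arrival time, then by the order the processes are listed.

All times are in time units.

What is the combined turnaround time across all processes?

89

Timeline: | A 0-3 | B 3-12 | C 12-17 | D 17-26 | E 26-31 |
Completion: A=3  B=12  C=17  D=26  E=31
Turnaround (C−A): A=3  B=12  C=17  D=26  E=31
Turnaround = completion − arrival: A=3, B=12, C=17, D=26, E=31
Total turnaround = 3 + 12 + 17 + 26 + 31 = 89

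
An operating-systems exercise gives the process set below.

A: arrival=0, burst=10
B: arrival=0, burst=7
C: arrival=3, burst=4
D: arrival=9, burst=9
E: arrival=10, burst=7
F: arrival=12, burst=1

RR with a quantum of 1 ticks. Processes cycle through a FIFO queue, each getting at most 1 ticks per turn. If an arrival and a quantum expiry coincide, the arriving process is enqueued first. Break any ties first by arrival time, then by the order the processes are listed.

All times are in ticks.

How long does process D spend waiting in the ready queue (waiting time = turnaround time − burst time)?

Schedule: | A 0-1 | B 1-2 | A 2-3 | B 3-4 | C 4-5 | A 5-6 | B 6-7 | C 7-8 | A 8-9 | B 9-10 | C 10-11 | D 11-12 | A 12-13 | E 13-14 | B 14-15 | C 15-16 | F 16-17 | D 17-18 | A 18-19 | E 19-20 | B 20-21 | D 21-22 | A 22-23 | E 23-24 | B 24-25 | D 25-26 | A 26-27 | E 27-28 | D 28-29 | A 29-30 | E 30-31 | D 31-32 | A 32-33 | E 33-34 | D 34-35 | E 35-36 | D 36-38 |
Completion: A=33  B=25  C=16  D=38  E=36  F=17
Turnaround (C−A): A=33  B=25  C=13  D=29  E=26  F=5
Waiting(D) = turnaround − burst = 29 − 9 = 20

20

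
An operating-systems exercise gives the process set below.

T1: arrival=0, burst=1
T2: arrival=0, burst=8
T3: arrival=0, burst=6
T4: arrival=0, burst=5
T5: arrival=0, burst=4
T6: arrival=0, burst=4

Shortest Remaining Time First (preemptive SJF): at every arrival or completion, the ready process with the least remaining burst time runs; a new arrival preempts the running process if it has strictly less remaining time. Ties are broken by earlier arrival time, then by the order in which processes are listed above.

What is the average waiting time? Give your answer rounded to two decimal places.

8.17

Schedule: | T1 0-1 | T5 1-5 | T6 5-9 | T4 9-14 | T3 14-20 | T2 20-28 |
Completion: T1=1  T2=28  T3=20  T4=14  T5=5  T6=9
Turnaround (C−A): T1=1  T2=28  T3=20  T4=14  T5=5  T6=9
Waiting times: T1=0, T2=20, T3=14, T4=9, T5=1, T6=5
Average waiting = (0+20+14+9+1+5) / 6 = 49/6 = 8.17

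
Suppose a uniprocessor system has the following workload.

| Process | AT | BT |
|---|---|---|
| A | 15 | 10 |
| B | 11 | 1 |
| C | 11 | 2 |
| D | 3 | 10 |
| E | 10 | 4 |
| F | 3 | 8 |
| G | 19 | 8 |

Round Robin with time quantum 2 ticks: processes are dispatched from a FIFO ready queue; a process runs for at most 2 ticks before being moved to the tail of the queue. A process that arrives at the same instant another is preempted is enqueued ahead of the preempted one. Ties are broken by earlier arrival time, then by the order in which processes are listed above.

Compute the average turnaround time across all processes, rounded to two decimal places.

20.00

Gantt: | idle 0-3 | D 3-5 | F 5-7 | D 7-9 | F 9-11 | D 11-13 | E 13-15 | B 15-16 | C 16-18 | F 18-20 | D 20-22 | A 22-24 | E 24-26 | G 26-28 | F 28-30 | D 30-32 | A 32-34 | G 34-36 | A 36-38 | G 38-40 | A 40-42 | G 42-44 | A 44-46 |
Completion: A=46  B=16  C=18  D=32  E=26  F=30  G=44
Turnaround (C−A): A=31  B=5  C=7  D=29  E=16  F=27  G=25
Turnaround times: A=31, B=5, C=7, D=29, E=16, F=27, G=25
Average turnaround = (31+5+7+29+16+27+25) / 7 = 140/7 = 20.00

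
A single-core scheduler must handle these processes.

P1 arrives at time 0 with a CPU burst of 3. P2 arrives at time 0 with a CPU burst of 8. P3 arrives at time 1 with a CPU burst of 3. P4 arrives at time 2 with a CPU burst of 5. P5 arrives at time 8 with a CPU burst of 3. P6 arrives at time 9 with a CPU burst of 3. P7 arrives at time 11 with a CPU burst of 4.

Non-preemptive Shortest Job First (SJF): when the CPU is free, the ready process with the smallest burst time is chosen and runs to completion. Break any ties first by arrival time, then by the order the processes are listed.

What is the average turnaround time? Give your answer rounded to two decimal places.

Timeline: | P1 0-3 | P3 3-6 | P4 6-11 | P5 11-14 | P6 14-17 | P7 17-21 | P2 21-29 |
Completion: P1=3  P2=29  P3=6  P4=11  P5=14  P6=17  P7=21
Turnaround (C−A): P1=3  P2=29  P3=5  P4=9  P5=6  P6=8  P7=10
Turnaround times: P1=3, P2=29, P3=5, P4=9, P5=6, P6=8, P7=10
Average turnaround = (3+29+5+9+6+8+10) / 7 = 70/7 = 10.00

10.00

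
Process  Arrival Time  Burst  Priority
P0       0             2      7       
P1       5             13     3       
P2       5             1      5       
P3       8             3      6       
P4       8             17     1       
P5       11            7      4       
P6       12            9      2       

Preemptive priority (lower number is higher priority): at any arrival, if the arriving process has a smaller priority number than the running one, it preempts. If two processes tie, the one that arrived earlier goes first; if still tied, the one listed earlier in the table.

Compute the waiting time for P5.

Timeline: | P0 0-2 | idle 2-5 | P1 5-8 | P4 8-25 | P6 25-34 | P1 34-44 | P5 44-51 | P2 51-52 | P3 52-55 |
Completion: P0=2  P1=44  P2=52  P3=55  P4=25  P5=51  P6=34
Turnaround (C−A): P0=2  P1=39  P2=47  P3=47  P4=17  P5=40  P6=22
Waiting(P5) = turnaround − burst = 40 − 7 = 33

33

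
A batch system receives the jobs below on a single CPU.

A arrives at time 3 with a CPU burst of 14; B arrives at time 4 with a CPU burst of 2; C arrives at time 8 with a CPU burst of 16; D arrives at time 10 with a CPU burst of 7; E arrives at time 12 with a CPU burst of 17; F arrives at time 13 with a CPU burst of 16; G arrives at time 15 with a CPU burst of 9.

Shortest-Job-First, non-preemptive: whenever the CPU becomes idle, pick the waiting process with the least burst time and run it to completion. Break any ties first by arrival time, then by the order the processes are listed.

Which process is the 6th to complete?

Gantt: | idle 0-3 | A 3-17 | B 17-19 | D 19-26 | G 26-35 | C 35-51 | F 51-67 | E 67-84 |
Completion: A=17  B=19  C=51  D=26  E=84  F=67  G=35
Turnaround (C−A): A=14  B=15  C=43  D=16  E=72  F=54  G=20
Finish order: A → B → D → G → C → F → E

F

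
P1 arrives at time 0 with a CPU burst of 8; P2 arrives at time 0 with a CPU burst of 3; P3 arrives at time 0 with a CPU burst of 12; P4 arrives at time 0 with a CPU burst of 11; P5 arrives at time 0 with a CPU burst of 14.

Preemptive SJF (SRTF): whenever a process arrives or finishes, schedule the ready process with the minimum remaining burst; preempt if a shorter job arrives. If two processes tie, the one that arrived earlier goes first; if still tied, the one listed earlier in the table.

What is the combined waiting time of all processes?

Schedule: | P2 0-3 | P1 3-11 | P4 11-22 | P3 22-34 | P5 34-48 |
Completion: P1=11  P2=3  P3=34  P4=22  P5=48
Waiting = turnaround − burst: P1=3, P2=0, P3=22, P4=11, P5=34
Total waiting = 3 + 0 + 22 + 11 + 34 = 70

70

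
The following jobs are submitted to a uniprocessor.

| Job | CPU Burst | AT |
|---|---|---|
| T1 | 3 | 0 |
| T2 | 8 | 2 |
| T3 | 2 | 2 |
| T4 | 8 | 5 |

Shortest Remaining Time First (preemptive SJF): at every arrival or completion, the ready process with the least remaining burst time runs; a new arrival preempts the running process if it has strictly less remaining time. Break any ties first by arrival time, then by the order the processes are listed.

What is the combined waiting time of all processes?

Timeline: | T1 0-3 | T3 3-5 | T2 5-13 | T4 13-21 |
Completion: T1=3  T2=13  T3=5  T4=21
Waiting = turnaround − burst: T1=0, T2=3, T3=1, T4=8
Total waiting = 0 + 3 + 1 + 8 = 12

12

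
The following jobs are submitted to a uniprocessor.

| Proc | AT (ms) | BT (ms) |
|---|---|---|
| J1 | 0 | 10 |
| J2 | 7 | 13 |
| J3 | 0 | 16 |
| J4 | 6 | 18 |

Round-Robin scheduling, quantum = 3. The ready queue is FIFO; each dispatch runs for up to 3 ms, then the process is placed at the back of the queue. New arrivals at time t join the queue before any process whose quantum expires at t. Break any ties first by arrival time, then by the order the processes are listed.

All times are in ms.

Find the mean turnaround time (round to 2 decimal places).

Gantt: | J1 0-3 | J3 3-6 | J1 6-9 | J4 9-12 | J3 12-15 | J2 15-18 | J1 18-21 | J4 21-24 | J3 24-27 | J2 27-30 | J1 30-31 | J4 31-34 | J3 34-37 | J2 37-40 | J4 40-43 | J3 43-46 | J2 46-49 | J4 49-52 | J3 52-53 | J2 53-54 | J4 54-57 |
Completion: J1=31  J2=54  J3=53  J4=57
Turnaround (C−A): J1=31  J2=47  J3=53  J4=51
Turnaround times: J1=31, J2=47, J3=53, J4=51
Average turnaround = (31+47+53+51) / 4 = 182/4 = 45.50

45.50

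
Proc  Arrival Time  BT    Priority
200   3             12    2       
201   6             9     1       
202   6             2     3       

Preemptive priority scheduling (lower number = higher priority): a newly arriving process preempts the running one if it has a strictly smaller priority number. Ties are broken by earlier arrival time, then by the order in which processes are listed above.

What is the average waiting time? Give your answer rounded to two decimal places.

Gantt: | idle 0-3 | 200 3-6 | 201 6-15 | 200 15-24 | 202 24-26 |
Completion: 200=24  201=15  202=26
Turnaround (C−A): 200=21  201=9  202=20
Waiting times: 200=9, 201=0, 202=18
Average waiting = (9+0+18) / 3 = 27/3 = 9.00

9.00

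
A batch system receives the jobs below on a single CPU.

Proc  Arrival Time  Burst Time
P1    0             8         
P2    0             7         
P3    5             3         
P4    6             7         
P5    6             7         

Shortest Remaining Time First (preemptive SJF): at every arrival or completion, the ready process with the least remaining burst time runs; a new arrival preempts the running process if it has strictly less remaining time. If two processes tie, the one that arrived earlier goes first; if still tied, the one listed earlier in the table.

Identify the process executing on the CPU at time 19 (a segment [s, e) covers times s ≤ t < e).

Gantt: | P2 0-7 | P3 7-10 | P4 10-17 | P5 17-24 | P1 24-32 |
Completion: P1=32  P2=7  P3=10  P4=17  P5=24
Turnaround (C−A): P1=32  P2=7  P3=5  P4=11  P5=18

P5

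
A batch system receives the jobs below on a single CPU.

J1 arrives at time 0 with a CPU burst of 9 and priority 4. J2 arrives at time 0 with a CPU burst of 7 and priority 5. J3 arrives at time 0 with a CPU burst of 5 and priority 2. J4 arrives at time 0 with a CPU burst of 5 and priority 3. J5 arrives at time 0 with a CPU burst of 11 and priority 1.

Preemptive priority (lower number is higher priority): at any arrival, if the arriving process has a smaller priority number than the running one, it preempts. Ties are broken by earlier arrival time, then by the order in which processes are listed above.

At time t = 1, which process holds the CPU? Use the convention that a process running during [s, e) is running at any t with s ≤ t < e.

Timeline: | J5 0-11 | J3 11-16 | J4 16-21 | J1 21-30 | J2 30-37 |
Completion: J1=30  J2=37  J3=16  J4=21  J5=11
Turnaround (C−A): J1=30  J2=37  J3=16  J4=21  J5=11

J5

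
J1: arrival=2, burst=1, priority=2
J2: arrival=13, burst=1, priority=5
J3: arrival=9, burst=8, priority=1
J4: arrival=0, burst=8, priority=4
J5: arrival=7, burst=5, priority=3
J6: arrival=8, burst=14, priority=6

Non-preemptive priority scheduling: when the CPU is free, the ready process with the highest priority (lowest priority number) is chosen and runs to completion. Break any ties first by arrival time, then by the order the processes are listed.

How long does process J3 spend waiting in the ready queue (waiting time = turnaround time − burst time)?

Timeline: | J4 0-8 | J1 8-9 | J3 9-17 | J5 17-22 | J2 22-23 | J6 23-37 |
Completion: J1=9  J2=23  J3=17  J4=8  J5=22  J6=37
Turnaround (C−A): J1=7  J2=10  J3=8  J4=8  J5=15  J6=29
Waiting(J3) = turnaround − burst = 8 − 8 = 0

0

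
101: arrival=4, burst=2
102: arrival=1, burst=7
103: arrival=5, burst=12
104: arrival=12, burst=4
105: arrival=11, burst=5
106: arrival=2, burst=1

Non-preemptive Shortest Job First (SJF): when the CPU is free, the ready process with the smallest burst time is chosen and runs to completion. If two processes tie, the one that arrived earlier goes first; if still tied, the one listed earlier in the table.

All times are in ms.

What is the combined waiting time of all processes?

Timeline: | idle 0-1 | 102 1-8 | 106 8-9 | 101 9-11 | 105 11-16 | 104 16-20 | 103 20-32 |
Completion: 101=11  102=8  103=32  104=20  105=16  106=9
Turnaround (C−A): 101=7  102=7  103=27  104=8  105=5  106=7
Waiting = turnaround − burst: 101=5, 102=0, 103=15, 104=4, 105=0, 106=6
Total waiting = 5 + 0 + 15 + 4 + 0 + 6 = 30

30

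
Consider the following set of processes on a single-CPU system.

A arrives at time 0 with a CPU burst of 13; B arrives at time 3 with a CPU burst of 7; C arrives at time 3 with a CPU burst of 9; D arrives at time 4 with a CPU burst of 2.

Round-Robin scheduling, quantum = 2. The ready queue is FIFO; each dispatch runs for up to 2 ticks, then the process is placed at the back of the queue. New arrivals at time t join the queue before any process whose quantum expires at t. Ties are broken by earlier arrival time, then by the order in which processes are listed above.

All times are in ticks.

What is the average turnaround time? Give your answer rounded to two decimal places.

21.50

Schedule: | A 0-4 | B 4-6 | C 6-8 | D 8-10 | A 10-12 | B 12-14 | C 14-16 | A 16-18 | B 18-20 | C 20-22 | A 22-24 | B 24-25 | C 25-27 | A 27-29 | C 29-30 | A 30-31 |
Completion: A=31  B=25  C=30  D=10
Turnaround (C−A): A=31  B=22  C=27  D=6
Turnaround times: A=31, B=22, C=27, D=6
Average turnaround = (31+22+27+6) / 4 = 86/4 = 21.50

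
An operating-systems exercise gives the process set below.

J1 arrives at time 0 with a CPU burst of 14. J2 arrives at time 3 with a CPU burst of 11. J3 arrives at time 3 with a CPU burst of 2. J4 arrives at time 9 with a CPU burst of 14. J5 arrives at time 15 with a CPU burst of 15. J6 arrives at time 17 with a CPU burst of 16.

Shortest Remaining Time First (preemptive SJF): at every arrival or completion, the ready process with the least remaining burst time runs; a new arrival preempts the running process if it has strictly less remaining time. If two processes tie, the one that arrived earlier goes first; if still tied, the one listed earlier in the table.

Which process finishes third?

Schedule: | J1 0-3 | J3 3-5 | J1 5-16 | J2 16-27 | J4 27-41 | J5 41-56 | J6 56-72 |
Completion: J1=16  J2=27  J3=5  J4=41  J5=56  J6=72
Turnaround (C−A): J1=16  J2=24  J3=2  J4=32  J5=41  J6=55
Finish order: J3 → J1 → J2 → J4 → J5 → J6

J2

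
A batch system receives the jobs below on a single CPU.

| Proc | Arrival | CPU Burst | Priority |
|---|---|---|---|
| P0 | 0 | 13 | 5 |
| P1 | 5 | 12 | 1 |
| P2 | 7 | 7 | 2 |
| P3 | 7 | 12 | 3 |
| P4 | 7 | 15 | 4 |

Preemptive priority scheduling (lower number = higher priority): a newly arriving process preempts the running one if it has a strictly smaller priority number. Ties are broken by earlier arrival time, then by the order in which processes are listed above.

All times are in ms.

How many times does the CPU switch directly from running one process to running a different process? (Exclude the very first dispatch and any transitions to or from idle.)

5

Schedule: | P0 0-5 | P1 5-17 | P2 17-24 | P3 24-36 | P4 36-51 | P0 51-59 |
Completion: P0=59  P1=17  P2=24  P3=36  P4=51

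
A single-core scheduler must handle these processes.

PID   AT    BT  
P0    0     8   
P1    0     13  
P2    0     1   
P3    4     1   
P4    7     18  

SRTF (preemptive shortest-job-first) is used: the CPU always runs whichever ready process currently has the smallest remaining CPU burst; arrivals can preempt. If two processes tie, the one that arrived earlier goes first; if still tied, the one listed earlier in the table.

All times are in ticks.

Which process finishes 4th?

Gantt: | P2 0-1 | P0 1-4 | P3 4-5 | P0 5-10 | P1 10-23 | P4 23-41 |
Completion: P0=10  P1=23  P2=1  P3=5  P4=41
Turnaround (C−A): P0=10  P1=23  P2=1  P3=1  P4=34
Finish order: P2 → P3 → P0 → P1 → P4

P1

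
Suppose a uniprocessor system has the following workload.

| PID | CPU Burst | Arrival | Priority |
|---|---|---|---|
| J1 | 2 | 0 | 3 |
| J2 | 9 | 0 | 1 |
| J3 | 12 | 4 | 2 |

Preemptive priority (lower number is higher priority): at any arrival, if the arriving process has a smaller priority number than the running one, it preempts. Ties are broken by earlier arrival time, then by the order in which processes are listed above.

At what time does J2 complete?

Gantt: | J2 0-9 | J3 9-21 | J1 21-23 |
Completion: J1=23  J2=9  J3=21

9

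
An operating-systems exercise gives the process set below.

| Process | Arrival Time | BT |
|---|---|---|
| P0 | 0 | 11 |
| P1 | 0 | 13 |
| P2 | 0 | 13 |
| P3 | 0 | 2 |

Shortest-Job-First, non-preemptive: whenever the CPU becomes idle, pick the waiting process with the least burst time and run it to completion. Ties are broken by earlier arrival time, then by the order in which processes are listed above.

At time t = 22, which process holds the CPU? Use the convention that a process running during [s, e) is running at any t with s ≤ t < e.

P1

Schedule: | P3 0-2 | P0 2-13 | P1 13-26 | P2 26-39 |
Completion: P0=13  P1=26  P2=39  P3=2
Turnaround (C−A): P0=13  P1=26  P2=39  P3=2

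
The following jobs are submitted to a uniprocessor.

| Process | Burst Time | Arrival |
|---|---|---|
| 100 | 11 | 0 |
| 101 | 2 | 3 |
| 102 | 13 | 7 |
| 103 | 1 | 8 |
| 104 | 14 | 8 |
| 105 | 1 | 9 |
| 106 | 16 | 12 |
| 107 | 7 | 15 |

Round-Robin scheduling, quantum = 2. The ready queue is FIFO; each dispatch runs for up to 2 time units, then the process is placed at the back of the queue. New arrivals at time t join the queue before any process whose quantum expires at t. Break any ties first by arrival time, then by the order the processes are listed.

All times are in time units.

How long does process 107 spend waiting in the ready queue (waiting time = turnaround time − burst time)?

Schedule: | 100 0-4 | 101 4-6 | 100 6-8 | 102 8-10 | 103 10-11 | 104 11-13 | 100 13-15 | 105 15-16 | 102 16-18 | 106 18-20 | 104 20-22 | 107 22-24 | 100 24-26 | 102 26-28 | 106 28-30 | 104 30-32 | 107 32-34 | 100 34-35 | 102 35-37 | 106 37-39 | 104 39-41 | 107 41-43 | 102 43-45 | 106 45-47 | 104 47-49 | 107 49-50 | 102 50-52 | 106 52-54 | 104 54-56 | 102 56-57 | 106 57-59 | 104 59-61 | 106 61-65 |
Completion: 100=35  101=6  102=57  103=11  104=61  105=16  106=65  107=50
Turnaround (C−A): 100=35  101=3  102=50  103=3  104=53  105=7  106=53  107=35
Waiting(107) = turnaround − burst = 35 − 7 = 28

28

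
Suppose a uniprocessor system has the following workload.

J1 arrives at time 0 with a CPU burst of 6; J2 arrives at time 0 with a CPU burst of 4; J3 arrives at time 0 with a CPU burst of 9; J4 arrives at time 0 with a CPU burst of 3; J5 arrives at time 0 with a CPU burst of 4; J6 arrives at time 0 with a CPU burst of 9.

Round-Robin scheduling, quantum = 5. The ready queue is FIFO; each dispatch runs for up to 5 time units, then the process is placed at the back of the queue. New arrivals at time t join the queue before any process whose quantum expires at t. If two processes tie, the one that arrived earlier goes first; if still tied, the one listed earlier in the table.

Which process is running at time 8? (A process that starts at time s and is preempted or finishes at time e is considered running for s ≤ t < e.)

J2

Timeline: | J1 0-5 | J2 5-9 | J3 9-14 | J4 14-17 | J5 17-21 | J6 21-26 | J1 26-27 | J3 27-31 | J6 31-35 |
Completion: J1=27  J2=9  J3=31  J4=17  J5=21  J6=35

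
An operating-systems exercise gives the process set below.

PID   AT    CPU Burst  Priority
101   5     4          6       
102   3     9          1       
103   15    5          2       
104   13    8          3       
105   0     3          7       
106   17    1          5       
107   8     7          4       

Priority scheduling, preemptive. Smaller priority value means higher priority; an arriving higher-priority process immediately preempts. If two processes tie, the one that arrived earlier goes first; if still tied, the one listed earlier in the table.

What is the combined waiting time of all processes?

Gantt: | 105 0-3 | 102 3-12 | 107 12-13 | 104 13-15 | 103 15-20 | 104 20-26 | 107 26-32 | 106 32-33 | 101 33-37 |
Completion: 101=37  102=12  103=20  104=26  105=3  106=33  107=32
Waiting = turnaround − burst: 101=28, 102=0, 103=0, 104=5, 105=0, 106=15, 107=17
Total waiting = 28 + 0 + 0 + 5 + 0 + 15 + 17 = 65

65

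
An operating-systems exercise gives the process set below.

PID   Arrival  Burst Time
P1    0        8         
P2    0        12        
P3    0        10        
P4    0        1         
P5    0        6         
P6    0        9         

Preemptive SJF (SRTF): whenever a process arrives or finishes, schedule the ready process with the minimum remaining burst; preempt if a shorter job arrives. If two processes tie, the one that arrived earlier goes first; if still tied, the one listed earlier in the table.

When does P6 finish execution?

24

Timeline: | P4 0-1 | P5 1-7 | P1 7-15 | P6 15-24 | P3 24-34 | P2 34-46 |
Completion: P1=15  P2=46  P3=34  P4=1  P5=7  P6=24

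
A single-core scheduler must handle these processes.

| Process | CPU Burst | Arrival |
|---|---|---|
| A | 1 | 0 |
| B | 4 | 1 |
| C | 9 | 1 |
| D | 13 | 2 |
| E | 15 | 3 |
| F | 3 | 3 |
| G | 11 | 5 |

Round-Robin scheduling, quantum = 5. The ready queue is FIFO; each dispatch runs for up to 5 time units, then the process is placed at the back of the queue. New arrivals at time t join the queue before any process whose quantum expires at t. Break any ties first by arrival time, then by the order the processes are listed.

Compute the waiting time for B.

0

Gantt: | A 0-1 | B 1-5 | C 5-10 | D 10-15 | E 15-20 | F 20-23 | G 23-28 | C 28-32 | D 32-37 | E 37-42 | G 42-47 | D 47-50 | E 50-55 | G 55-56 |
Completion: A=1  B=5  C=32  D=50  E=55  F=23  G=56
Turnaround (C−A): A=1  B=4  C=31  D=48  E=52  F=20  G=51
Waiting(B) = turnaround − burst = 4 − 4 = 0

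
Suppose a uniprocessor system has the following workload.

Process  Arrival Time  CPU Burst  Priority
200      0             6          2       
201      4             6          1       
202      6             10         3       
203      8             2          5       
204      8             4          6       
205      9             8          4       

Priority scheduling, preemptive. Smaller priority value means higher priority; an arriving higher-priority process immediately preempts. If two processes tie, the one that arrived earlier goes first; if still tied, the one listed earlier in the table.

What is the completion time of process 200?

Gantt: | 200 0-4 | 201 4-10 | 200 10-12 | 202 12-22 | 205 22-30 | 203 30-32 | 204 32-36 |
Completion: 200=12  201=10  202=22  203=32  204=36  205=30
Turnaround (C−A): 200=12  201=6  202=16  203=24  204=28  205=21

12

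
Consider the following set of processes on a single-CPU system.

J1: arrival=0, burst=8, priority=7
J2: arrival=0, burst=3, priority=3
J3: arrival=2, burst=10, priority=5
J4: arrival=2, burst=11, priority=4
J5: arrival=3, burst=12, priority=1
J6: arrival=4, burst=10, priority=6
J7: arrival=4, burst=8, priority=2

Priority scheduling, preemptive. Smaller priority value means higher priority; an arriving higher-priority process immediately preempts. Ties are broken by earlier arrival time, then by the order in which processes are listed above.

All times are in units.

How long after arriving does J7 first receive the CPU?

11

Timeline: | J2 0-3 | J5 3-15 | J7 15-23 | J4 23-34 | J3 34-44 | J6 44-54 | J1 54-62 |
Completion: J1=62  J2=3  J3=44  J4=34  J5=15  J6=54  J7=23
Turnaround (C−A): J1=62  J2=3  J3=42  J4=32  J5=12  J6=50  J7=19
Response(J7) = first start − arrival = 15 − 4 = 11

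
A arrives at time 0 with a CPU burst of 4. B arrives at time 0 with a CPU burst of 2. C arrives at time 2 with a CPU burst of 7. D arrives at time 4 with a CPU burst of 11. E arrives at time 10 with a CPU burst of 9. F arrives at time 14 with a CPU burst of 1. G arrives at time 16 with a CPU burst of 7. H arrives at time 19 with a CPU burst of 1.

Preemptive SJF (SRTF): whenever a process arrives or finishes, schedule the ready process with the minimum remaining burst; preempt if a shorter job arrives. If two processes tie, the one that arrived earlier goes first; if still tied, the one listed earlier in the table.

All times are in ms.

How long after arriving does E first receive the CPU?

3

Schedule: | B 0-2 | A 2-6 | C 6-13 | E 13-14 | F 14-15 | E 15-19 | H 19-20 | E 20-24 | G 24-31 | D 31-42 |
Completion: A=6  B=2  C=13  D=42  E=24  F=15  G=31  H=20
Response(E) = first start − arrival = 13 − 10 = 3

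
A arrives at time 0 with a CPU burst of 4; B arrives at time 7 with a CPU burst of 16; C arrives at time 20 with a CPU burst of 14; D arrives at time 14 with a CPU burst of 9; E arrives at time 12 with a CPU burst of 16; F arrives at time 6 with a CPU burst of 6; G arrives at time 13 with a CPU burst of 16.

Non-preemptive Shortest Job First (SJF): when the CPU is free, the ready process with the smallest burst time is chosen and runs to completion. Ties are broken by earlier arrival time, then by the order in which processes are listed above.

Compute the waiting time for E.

Gantt: | A 0-4 | idle 4-6 | F 6-12 | B 12-28 | D 28-37 | C 37-51 | E 51-67 | G 67-83 |
Completion: A=4  B=28  C=51  D=37  E=67  F=12  G=83
Turnaround (C−A): A=4  B=21  C=31  D=23  E=55  F=6  G=70
Waiting(E) = turnaround − burst = 55 − 16 = 39

39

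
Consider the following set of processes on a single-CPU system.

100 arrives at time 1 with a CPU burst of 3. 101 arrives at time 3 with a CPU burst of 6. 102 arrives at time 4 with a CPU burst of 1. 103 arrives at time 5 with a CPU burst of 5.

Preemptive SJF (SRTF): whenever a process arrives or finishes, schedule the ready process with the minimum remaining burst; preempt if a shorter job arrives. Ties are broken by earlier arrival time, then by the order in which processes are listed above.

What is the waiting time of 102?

Gantt: | idle 0-1 | 100 1-4 | 102 4-5 | 103 5-10 | 101 10-16 |
Completion: 100=4  101=16  102=5  103=10
Waiting(102) = turnaround − burst = 1 − 1 = 0

0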